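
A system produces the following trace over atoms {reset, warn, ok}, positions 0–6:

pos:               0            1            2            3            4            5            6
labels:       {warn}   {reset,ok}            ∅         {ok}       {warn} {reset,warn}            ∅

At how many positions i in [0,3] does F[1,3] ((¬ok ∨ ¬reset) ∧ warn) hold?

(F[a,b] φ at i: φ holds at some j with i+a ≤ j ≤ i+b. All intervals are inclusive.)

3

Evaluate at each i in [0,3]:
  i=0: ✗ (none in [1,3])
  i=1: ✓ (witness j=4)
  i=2: ✓ (witness j=4)
  i=3: ✓ (witness j=4)
Positions where it holds: {1, 2, 3} → 3.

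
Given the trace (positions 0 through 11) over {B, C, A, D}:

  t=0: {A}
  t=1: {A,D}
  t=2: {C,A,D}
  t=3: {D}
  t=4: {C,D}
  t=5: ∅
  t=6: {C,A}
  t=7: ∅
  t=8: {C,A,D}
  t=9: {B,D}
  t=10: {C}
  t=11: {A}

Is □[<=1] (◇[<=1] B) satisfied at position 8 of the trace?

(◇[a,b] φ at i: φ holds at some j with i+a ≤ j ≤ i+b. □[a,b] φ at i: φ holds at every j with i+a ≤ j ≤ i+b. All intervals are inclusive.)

Check ◇[<=1] B at every j in [8,9]:
  j=8: holds (witness at 9)
  j=9: holds (witness at 9)
All positions satisfy it → formula holds.

Holds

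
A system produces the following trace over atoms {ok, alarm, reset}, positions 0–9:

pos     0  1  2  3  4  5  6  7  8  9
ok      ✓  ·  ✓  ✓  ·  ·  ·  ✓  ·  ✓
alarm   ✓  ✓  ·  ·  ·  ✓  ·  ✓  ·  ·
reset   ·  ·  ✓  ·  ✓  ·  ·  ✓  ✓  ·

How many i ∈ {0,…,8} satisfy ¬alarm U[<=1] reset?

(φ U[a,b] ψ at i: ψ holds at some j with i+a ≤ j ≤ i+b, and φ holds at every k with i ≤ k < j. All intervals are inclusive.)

Evaluate at each i in [0,8]:
  i=0: ✗ (no rhs in [0,1])
  i=1: ✗ (lhs fails at k=1 before rhs at j=2)
  i=2: ✓ (rhs at j=2)
  i=3: ✓ (rhs at j=4; lhs holds on [3,3])
  i=4: ✓ (rhs at j=4)
  i=5: ✗ (no rhs in [5,6])
  i=6: ✓ (rhs at j=7; lhs holds on [6,6])
  i=7: ✓ (rhs at j=7)
  i=8: ✓ (rhs at j=8)
Positions where it holds: {2, 3, 4, 6, 7, 8} → 6.

6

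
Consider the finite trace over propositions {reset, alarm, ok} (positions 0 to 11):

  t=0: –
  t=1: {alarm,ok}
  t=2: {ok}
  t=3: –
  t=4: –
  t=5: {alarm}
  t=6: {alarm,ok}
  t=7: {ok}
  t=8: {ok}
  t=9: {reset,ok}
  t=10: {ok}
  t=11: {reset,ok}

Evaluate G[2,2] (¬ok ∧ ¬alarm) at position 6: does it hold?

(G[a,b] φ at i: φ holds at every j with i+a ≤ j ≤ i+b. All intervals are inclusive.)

Check (¬ok ∧ ¬alarm) at every j in [8,8]:
  j=8: false
Fails at j=8 → formula fails.

No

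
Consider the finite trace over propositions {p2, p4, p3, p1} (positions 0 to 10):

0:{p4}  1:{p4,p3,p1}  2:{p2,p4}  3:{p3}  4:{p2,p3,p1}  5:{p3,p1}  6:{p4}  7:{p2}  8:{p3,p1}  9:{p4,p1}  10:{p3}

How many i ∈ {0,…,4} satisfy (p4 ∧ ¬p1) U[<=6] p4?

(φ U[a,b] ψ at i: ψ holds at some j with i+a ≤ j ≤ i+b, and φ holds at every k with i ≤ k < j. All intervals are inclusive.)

Evaluate at each i in [0,4]:
  i=0: ✓ (rhs at j=0)
  i=1: ✓ (rhs at j=1)
  i=2: ✓ (rhs at j=2)
  i=3: ✗ (lhs fails at k=3 before rhs at j=6)
  i=4: ✗ (lhs fails at k=4 before rhs at j=6)
Positions where it holds: {0, 1, 2} → 3.

3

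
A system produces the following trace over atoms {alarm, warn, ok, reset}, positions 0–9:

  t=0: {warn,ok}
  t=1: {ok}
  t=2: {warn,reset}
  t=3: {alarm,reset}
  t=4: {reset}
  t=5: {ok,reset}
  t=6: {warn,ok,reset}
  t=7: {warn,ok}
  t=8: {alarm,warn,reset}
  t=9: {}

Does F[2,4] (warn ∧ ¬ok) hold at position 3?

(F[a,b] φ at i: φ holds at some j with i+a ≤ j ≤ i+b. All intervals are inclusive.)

Check (warn ∧ ¬ok) at each j in [5,7]:
  j=5: false
  j=6: false
  j=7: false
No position in the window satisfies it → formula fails.

Does not hold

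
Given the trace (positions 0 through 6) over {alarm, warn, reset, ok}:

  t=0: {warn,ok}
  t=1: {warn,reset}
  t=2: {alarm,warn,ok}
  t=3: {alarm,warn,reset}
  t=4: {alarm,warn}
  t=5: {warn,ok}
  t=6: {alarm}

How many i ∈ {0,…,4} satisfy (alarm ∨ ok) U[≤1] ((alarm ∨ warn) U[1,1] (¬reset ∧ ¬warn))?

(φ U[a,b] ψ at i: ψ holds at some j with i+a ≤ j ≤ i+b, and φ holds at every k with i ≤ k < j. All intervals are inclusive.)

1

Evaluate at each i in [0,4]:
  i=0: ✗ (no rhs in [0,1])
  i=1: ✗ (no rhs in [1,2])
  i=2: ✗ (no rhs in [2,3])
  i=3: ✗ (no rhs in [3,4])
  i=4: ✓ (rhs at j=5; lhs holds on [4,4])
Positions where it holds: {4} → 1.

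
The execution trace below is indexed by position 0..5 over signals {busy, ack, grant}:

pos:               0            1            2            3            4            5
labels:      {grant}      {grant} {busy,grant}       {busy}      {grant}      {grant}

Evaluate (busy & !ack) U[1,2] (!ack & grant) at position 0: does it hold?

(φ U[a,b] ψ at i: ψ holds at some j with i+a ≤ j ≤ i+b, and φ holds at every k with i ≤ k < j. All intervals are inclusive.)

Need some j in [1,2] with (!ack & grant), and (busy & !ack) at every k in [0,j-1].
  j=1: (!ack & grant) holds, but (busy & !ack) fails at k=0 → not this j.
  j=2: (!ack & grant) holds, but (busy & !ack) fails at k=0 → not this j.
No j in the window works → until fails.

False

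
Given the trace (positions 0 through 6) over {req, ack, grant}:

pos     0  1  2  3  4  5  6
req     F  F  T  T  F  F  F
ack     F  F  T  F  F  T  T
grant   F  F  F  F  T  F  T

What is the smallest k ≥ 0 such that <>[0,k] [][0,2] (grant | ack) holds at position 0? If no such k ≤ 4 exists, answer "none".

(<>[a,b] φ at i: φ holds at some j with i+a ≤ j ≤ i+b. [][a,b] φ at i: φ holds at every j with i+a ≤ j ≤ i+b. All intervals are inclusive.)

4

Scan j = 0,1,… for [][0,2] (grant | ack):
  j=0: fails
  j=1: fails
  j=2: fails
  j=3: fails
  j=4: holds
First hit at j=4, so smallest k = 4-0 = 4.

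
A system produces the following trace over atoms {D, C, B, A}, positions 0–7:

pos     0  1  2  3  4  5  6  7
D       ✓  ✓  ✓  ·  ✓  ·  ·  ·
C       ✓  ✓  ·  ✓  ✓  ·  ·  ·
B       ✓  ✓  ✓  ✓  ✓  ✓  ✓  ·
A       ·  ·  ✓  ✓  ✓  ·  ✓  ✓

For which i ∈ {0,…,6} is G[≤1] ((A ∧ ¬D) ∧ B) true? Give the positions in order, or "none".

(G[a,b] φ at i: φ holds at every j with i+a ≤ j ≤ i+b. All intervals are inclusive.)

Evaluate at each i in [0,6]:
  i=0: ✗ (fails at j=0)
  i=1: ✗ (fails at j=1)
  i=2: ✗ (fails at j=2)
  i=3: ✗ (fails at j=4)
  i=4: ✗ (fails at j=4)
  i=5: ✗ (fails at j=5)
  i=6: ✗ (fails at j=7)

none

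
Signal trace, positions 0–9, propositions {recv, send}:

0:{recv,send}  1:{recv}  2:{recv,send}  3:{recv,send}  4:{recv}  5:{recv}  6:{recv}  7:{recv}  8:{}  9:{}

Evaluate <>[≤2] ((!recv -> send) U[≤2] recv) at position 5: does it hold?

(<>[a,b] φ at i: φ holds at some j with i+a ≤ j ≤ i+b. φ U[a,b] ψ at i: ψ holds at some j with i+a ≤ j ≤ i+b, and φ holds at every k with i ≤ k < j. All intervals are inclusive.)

Check ((!recv -> send) U[≤2] recv) at each j in [5,7]:
  j=5: holds
  j=6: holds
  j=7: holds
Found at j=5 → formula holds.

True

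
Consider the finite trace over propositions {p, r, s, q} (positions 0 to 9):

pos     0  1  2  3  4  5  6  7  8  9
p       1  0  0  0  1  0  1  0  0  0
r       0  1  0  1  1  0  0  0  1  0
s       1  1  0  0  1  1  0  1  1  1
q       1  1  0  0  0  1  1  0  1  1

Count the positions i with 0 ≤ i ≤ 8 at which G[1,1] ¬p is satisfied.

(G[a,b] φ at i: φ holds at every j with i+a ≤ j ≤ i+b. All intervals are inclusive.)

Evaluate at each i in [0,8]:
  i=0: ✓ (all of [1,1])
  i=1: ✓ (all of [2,2])
  i=2: ✓ (all of [3,3])
  i=3: ✗ (fails at j=4)
  i=4: ✓ (all of [5,5])
  i=5: ✗ (fails at j=6)
  i=6: ✓ (all of [7,7])
  i=7: ✓ (all of [8,8])
  i=8: ✓ (all of [9,9])
Positions where it holds: {0, 1, 2, 4, 6, 7, 8} → 7.

7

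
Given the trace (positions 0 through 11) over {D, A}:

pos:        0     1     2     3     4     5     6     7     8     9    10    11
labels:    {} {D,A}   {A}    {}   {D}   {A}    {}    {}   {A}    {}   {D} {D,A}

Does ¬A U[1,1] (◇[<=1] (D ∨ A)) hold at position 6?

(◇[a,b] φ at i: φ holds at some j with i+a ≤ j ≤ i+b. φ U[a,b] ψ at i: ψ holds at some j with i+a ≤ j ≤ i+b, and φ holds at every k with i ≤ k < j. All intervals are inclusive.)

Need some j in [7,7] with ◇[<=1] (D ∨ A), and ¬A at every k in [6,j-1].
  j=7: ◇[<=1] (D ∨ A) holds; ¬A holds at every k in [6,6] → satisfied.

Holds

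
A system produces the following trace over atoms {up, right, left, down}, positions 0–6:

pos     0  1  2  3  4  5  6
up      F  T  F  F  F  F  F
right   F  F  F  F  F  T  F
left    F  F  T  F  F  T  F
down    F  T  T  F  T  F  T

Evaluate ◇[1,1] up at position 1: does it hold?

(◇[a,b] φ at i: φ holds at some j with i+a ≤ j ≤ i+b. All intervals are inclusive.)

Check up at each j in [2,2]:
  j=2: false
No position in the window satisfies it → formula fails.

No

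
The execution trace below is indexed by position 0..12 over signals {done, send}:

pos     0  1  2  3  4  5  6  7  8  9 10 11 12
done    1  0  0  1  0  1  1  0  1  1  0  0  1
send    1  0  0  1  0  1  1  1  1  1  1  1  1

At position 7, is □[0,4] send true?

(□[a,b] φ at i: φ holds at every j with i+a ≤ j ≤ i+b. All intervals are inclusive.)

Check send at every j in [7,11]:
  j=7: true
  j=8: true
  j=9: true
  j=10: true
  j=11: true
All positions satisfy it → formula holds.

Holds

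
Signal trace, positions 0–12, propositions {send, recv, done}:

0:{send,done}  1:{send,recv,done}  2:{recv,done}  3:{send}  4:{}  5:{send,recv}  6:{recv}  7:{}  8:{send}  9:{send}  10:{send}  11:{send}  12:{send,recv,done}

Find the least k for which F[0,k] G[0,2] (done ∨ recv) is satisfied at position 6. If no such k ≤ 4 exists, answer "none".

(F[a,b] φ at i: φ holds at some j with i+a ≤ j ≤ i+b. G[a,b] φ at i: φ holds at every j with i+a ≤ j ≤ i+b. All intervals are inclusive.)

none

Scan j = 6,7,… for G[0,2] (done ∨ recv):
  j=6: fails
  j=7: fails
  j=8: fails
  j=9: fails
  j=10: fails
No j in [6,10] satisfies it → none.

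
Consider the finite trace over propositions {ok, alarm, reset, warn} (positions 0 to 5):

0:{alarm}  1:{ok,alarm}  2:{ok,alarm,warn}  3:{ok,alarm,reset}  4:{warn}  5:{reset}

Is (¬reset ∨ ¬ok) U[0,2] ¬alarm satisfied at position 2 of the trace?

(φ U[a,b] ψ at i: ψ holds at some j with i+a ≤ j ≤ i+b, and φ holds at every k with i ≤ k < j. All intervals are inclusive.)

Need some j in [2,4] with ¬alarm, and (¬reset ∨ ¬ok) at every k in [2,j-1].
  j=2: ¬alarm false.
  j=3: ¬alarm false.
  j=4: ¬alarm holds, but (¬reset ∨ ¬ok) fails at k=3 → not this j.
No j in the window works → until fails.

Does not hold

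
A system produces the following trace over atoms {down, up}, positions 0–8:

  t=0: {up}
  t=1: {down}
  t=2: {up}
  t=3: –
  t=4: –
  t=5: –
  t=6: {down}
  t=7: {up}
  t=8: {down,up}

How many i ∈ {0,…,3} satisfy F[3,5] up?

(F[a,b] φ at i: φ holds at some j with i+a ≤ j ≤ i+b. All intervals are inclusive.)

2

Evaluate at each i in [0,3]:
  i=0: ✗ (none in [3,5])
  i=1: ✗ (none in [4,6])
  i=2: ✓ (witness j=7)
  i=3: ✓ (witness j=7)
Positions where it holds: {2, 3} → 2.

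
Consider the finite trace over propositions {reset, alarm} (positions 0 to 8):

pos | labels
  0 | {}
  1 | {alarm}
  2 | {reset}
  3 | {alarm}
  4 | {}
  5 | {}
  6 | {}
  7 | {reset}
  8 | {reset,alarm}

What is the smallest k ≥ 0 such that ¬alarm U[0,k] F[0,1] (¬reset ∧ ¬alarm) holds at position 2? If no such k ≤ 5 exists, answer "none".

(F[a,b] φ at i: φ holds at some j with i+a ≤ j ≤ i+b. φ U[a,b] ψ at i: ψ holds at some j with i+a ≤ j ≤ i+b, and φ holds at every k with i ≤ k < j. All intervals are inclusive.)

1

Need earliest j ≥ 2 with F[0,1] (¬reset ∧ ¬alarm), and ¬alarm at every k in [2,j-1].
  j=2: rhs fails.
  j=3: rhs holds; lhs holds on [2,2]. k = 1.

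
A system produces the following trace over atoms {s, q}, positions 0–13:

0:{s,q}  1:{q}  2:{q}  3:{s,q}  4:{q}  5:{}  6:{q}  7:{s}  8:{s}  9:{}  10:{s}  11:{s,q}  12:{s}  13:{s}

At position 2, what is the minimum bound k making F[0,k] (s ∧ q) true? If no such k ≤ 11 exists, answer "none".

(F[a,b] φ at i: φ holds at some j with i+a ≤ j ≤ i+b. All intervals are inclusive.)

Scan j = 2,3,… for (s ∧ q):
  j=2: fails
  j=3: holds
First hit at j=3, so smallest k = 3-2 = 1.

1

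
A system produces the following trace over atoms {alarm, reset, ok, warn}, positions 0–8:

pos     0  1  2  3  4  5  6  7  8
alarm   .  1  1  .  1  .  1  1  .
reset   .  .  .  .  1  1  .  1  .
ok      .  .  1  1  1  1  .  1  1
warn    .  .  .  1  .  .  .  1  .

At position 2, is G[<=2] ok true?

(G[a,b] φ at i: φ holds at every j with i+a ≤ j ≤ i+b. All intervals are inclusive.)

Holds

Check ok at every j in [2,4]:
  j=2: true
  j=3: true
  j=4: true
All positions satisfy it → formula holds.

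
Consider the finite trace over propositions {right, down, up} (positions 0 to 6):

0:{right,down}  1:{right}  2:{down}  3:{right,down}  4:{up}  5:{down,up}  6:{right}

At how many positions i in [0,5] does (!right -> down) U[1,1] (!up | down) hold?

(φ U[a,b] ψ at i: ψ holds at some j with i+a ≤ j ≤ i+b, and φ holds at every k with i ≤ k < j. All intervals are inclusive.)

4

Evaluate at each i in [0,5]:
  i=0: ✓ (rhs at j=1; lhs holds on [0,0])
  i=1: ✓ (rhs at j=2; lhs holds on [1,1])
  i=2: ✓ (rhs at j=3; lhs holds on [2,2])
  i=3: ✗ (no rhs in [4,4])
  i=4: ✗ (lhs fails at k=4 before rhs at j=5)
  i=5: ✓ (rhs at j=6; lhs holds on [5,5])
Positions where it holds: {0, 1, 2, 5} → 4.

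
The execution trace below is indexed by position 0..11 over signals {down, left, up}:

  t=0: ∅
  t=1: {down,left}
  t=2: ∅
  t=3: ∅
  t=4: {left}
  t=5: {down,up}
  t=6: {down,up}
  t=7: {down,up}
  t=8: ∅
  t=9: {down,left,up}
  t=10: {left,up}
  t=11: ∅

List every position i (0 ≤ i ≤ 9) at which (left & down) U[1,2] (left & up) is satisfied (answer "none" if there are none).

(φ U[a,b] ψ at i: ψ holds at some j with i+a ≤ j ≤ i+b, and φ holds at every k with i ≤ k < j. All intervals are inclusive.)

9

Evaluate at each i in [0,9]:
  i=0: ✗ (no rhs in [1,2])
  i=1: ✗ (no rhs in [2,3])
  i=2: ✗ (no rhs in [3,4])
  i=3: ✗ (no rhs in [4,5])
  i=4: ✗ (no rhs in [5,6])
  i=5: ✗ (no rhs in [6,7])
  i=6: ✗ (no rhs in [7,8])
  i=7: ✗ (lhs fails at k=7 before rhs at j=9)
  i=8: ✗ (lhs fails at k=8 before rhs at j=9)
  i=9: ✓ (rhs at j=10; lhs holds on [9,9])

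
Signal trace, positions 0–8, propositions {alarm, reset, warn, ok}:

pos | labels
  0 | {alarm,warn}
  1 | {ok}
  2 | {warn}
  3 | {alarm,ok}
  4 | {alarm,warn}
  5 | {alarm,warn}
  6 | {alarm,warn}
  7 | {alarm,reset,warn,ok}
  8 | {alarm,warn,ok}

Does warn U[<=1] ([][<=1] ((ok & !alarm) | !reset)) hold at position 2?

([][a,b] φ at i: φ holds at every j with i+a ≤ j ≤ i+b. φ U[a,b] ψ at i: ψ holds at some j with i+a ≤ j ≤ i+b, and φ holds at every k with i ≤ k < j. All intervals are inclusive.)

True

Need some j in [2,3] with [][<=1] ((ok & !alarm) | !reset), and warn at every k in [2,j-1].
  j=2: [][<=1] ((ok & !alarm) | !reset) holds; no prefix to check → satisfied.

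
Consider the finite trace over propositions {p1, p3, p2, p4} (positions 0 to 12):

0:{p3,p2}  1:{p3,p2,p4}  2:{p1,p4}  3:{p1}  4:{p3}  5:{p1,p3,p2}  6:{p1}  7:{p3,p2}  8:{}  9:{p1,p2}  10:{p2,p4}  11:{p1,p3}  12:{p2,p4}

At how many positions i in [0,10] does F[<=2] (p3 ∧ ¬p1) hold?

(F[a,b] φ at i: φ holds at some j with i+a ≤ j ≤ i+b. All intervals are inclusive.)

Evaluate at each i in [0,10]:
  i=0: ✓ (witness j=0)
  i=1: ✓ (witness j=1)
  i=2: ✓ (witness j=4)
  i=3: ✓ (witness j=4)
  i=4: ✓ (witness j=4)
  i=5: ✓ (witness j=7)
  i=6: ✓ (witness j=7)
  i=7: ✓ (witness j=7)
  i=8: ✗ (none in [8,10])
  i=9: ✗ (none in [9,11])
  i=10: ✗ (none in [10,12])
Positions where it holds: {0, 1, 2, 3, 4, 5, 6, 7} → 8.

8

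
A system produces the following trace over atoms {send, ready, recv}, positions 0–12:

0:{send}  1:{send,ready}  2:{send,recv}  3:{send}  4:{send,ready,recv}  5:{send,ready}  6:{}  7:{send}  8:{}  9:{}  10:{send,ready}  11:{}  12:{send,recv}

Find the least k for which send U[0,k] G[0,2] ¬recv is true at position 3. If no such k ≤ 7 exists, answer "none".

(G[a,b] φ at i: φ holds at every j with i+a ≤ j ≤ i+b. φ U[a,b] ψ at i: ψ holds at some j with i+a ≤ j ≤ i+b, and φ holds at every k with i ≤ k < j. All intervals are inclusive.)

Need earliest j ≥ 3 with G[0,2] ¬recv, and send at every k in [3,j-1].
  j=3: rhs fails.
  j=4: rhs fails.
  j=5: rhs holds; lhs holds on [3,4]. k = 2.

2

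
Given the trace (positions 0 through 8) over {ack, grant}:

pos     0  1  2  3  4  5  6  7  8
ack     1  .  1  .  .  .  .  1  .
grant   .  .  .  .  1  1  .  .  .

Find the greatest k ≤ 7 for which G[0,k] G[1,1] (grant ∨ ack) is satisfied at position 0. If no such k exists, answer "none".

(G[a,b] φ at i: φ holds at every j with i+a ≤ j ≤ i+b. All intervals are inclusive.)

G[1,1] (grant ∨ ack) must hold from j=0 onward; find where it first fails.
  j=0: fails → no k works.

none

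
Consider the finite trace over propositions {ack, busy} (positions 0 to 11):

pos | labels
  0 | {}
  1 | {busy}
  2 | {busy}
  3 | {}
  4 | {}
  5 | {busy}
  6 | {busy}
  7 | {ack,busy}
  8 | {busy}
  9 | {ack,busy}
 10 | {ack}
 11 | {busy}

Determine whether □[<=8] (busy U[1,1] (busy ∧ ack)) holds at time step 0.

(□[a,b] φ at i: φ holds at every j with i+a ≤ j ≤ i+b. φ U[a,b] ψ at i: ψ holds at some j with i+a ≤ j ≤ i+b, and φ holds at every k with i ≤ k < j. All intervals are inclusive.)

False

Check (busy U[1,1] (busy ∧ ack)) at every j in [0,8]:
  j=0: fails
  j=1: fails
  j=2: fails
  j=3: fails
  j=4: fails
  j=5: fails
  j=6: holds
  j=7: fails
  j=8: holds
Fails at j=0 → formula fails.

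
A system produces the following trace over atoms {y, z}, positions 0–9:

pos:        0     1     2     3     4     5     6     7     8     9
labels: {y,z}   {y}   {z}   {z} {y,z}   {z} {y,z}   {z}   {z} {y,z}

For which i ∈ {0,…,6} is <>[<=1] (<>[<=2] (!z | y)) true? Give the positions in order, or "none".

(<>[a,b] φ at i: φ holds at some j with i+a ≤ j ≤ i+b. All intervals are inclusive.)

Evaluate at each i in [0,6]:
  i=0: ✓ (witness j=0)
  i=1: ✓ (witness j=1)
  i=2: ✓ (witness j=2)
  i=3: ✓ (witness j=3)
  i=4: ✓ (witness j=4)
  i=5: ✓ (witness j=5)
  i=6: ✓ (witness j=6)

0, 1, 2, 3, 4, 5, 6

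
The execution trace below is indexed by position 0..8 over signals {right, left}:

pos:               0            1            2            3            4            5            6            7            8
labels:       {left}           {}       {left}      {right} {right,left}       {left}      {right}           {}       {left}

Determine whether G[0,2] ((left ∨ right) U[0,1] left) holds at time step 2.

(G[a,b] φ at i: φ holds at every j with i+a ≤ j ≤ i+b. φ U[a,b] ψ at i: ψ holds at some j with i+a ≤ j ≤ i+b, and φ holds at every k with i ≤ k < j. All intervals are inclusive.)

Yes

Check ((left ∨ right) U[0,1] left) at every j in [2,4]:
  j=2: holds
  j=3: holds
  j=4: holds
All positions satisfy it → formula holds.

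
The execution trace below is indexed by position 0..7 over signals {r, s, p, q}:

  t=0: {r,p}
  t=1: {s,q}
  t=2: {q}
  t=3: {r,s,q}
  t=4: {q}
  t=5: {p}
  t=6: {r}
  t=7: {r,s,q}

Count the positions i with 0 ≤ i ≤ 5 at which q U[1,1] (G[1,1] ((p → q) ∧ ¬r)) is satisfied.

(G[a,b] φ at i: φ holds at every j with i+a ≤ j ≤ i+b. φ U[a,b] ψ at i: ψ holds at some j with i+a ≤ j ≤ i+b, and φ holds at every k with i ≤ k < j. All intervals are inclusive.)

1

Evaluate at each i in [0,5]:
  i=0: ✗ (lhs fails at k=0 before rhs at j=1)
  i=1: ✗ (no rhs in [2,2])
  i=2: ✓ (rhs at j=3; lhs holds on [2,2])
  i=3: ✗ (no rhs in [4,4])
  i=4: ✗ (no rhs in [5,5])
  i=5: ✗ (no rhs in [6,6])
Positions where it holds: {2} → 1.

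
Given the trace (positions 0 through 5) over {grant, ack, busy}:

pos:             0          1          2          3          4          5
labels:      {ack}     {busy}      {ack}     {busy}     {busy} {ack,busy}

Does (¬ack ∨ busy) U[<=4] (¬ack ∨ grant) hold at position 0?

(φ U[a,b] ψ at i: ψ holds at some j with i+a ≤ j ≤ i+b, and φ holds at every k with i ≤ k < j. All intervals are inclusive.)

False

Need some j in [0,4] with (¬ack ∨ grant), and (¬ack ∨ busy) at every k in [0,j-1].
  j=0: (¬ack ∨ grant) false.
  j=1: (¬ack ∨ grant) holds, but (¬ack ∨ busy) fails at k=0 → not this j.
  j=2: (¬ack ∨ grant) false.
  j=3: (¬ack ∨ grant) holds, but (¬ack ∨ busy) fails at k=0 → not this j.
  j=4: (¬ack ∨ grant) holds, but (¬ack ∨ busy) fails at k=0 → not this j.
No j in the window works → until fails.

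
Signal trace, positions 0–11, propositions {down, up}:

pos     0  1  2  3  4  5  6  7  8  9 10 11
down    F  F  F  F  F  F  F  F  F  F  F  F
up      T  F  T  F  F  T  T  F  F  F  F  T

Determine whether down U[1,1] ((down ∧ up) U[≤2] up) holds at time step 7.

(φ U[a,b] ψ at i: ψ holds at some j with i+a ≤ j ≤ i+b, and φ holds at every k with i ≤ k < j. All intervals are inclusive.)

Need some j in [8,8] with ((down ∧ up) U[≤2] up), and down at every k in [7,j-1].
  j=8: ((down ∧ up) U[≤2] up) — fails.
No j in the window works → until fails.

Does not hold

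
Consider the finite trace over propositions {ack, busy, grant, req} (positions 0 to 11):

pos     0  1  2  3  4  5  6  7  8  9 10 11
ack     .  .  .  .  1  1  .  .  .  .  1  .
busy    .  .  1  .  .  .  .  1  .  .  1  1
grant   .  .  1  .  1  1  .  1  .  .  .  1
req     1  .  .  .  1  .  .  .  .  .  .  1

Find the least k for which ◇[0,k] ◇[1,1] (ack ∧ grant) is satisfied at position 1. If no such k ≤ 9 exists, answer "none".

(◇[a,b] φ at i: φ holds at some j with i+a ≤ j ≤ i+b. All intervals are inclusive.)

2

Scan j = 1,2,… for ◇[1,1] (ack ∧ grant):
  j=1: fails
  j=2: fails
  j=3: holds
First hit at j=3, so smallest k = 3-1 = 2.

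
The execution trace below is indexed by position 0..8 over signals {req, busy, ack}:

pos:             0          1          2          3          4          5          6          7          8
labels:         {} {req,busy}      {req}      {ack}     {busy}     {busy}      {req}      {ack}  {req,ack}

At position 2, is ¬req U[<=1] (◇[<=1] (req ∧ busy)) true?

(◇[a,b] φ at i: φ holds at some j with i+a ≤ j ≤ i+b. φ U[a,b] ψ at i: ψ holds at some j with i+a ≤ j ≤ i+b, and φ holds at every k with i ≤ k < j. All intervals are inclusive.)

No

Need some j in [2,3] with ◇[<=1] (req ∧ busy), and ¬req at every k in [2,j-1].
  j=2: ◇[<=1] (req ∧ busy) — fails (none in [2,3]).
  j=3: ◇[<=1] (req ∧ busy) — fails (none in [3,4]).
No j in the window works → until fails.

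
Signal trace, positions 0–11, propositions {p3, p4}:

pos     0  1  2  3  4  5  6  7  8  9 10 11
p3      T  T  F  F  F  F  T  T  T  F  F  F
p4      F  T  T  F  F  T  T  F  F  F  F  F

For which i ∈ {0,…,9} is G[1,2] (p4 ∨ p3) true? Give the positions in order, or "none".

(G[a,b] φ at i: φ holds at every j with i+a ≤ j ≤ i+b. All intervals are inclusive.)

0, 4, 5, 6

Evaluate at each i in [0,9]:
  i=0: ✓ (all of [1,2])
  i=1: ✗ (fails at j=3)
  i=2: ✗ (fails at j=3)
  i=3: ✗ (fails at j=4)
  i=4: ✓ (all of [5,6])
  i=5: ✓ (all of [6,7])
  i=6: ✓ (all of [7,8])
  i=7: ✗ (fails at j=9)
  i=8: ✗ (fails at j=9)
  i=9: ✗ (fails at j=10)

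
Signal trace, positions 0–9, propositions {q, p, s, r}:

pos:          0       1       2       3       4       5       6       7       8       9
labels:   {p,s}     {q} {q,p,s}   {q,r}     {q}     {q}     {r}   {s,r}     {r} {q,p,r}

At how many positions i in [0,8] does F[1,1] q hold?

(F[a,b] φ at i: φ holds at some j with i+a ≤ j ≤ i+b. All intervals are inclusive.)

6

Evaluate at each i in [0,8]:
  i=0: ✓ (witness j=1)
  i=1: ✓ (witness j=2)
  i=2: ✓ (witness j=3)
  i=3: ✓ (witness j=4)
  i=4: ✓ (witness j=5)
  i=5: ✗ (none in [6,6])
  i=6: ✗ (none in [7,7])
  i=7: ✗ (none in [8,8])
  i=8: ✓ (witness j=9)
Positions where it holds: {0, 1, 2, 3, 4, 8} → 6.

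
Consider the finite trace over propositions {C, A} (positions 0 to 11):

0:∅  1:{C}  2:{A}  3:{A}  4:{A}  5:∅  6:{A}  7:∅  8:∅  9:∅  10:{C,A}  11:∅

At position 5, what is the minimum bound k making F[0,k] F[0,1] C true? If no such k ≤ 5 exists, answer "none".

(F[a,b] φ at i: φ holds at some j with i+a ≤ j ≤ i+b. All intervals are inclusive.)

4

Scan j = 5,6,… for F[0,1] C:
  j=5: fails
  j=6: fails
  j=7: fails
  j=8: fails
  j=9: holds
First hit at j=9, so smallest k = 9-5 = 4.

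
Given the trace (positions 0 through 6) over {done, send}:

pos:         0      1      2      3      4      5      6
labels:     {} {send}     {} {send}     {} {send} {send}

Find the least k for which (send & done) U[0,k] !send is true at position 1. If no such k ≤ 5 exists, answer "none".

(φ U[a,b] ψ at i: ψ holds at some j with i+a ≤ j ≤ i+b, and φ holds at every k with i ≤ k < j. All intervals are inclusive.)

Need earliest j ≥ 1 with !send, and (send & done) at every k in [1,j-1].
  j=1: rhs fails.
  j=2: rhs holds but lhs fails at k=1.
  j=3: rhs fails.
  j=4: rhs holds but lhs fails at k=1.
  j=5: rhs fails.
  j=6: rhs fails.
No witness within the range → none.

none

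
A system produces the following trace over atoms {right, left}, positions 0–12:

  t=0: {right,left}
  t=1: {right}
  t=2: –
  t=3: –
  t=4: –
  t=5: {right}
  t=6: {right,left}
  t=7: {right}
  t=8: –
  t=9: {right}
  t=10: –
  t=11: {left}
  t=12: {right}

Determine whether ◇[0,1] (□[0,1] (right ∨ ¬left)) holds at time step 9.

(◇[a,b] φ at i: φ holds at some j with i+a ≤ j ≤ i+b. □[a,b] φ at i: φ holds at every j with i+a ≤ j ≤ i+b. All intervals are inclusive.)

Check □[0,1] (right ∨ ¬left) at each j in [9,10]:
  j=9: holds on [9,10]
  j=10: fails at 11
Found at j=9 → formula holds.

True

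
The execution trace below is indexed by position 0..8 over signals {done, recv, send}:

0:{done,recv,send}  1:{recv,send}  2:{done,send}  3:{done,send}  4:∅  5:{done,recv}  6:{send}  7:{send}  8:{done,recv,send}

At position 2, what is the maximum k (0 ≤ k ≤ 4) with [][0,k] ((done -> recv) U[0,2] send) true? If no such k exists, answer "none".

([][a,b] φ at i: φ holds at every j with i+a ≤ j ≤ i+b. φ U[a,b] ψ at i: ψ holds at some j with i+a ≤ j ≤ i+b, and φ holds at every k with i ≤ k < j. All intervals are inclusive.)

4

((done -> recv) U[0,2] send) must hold from j=2 onward; find where it first fails.
  j=2: holds
  j=3: holds
  j=4: holds
  j=5: holds
  j=6: holds
Holds through j=6; largest k = 4.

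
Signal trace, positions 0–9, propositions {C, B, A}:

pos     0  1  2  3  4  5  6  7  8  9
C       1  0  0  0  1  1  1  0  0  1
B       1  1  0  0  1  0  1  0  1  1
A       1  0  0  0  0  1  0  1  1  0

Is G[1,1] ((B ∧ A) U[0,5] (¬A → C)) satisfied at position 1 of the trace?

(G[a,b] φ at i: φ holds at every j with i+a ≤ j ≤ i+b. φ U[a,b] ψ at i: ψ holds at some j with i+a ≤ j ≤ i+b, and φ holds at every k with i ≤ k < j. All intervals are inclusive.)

False

Check ((B ∧ A) U[0,5] (¬A → C)) at every j in [2,2]:
  j=2: fails
Fails at j=2 → formula fails.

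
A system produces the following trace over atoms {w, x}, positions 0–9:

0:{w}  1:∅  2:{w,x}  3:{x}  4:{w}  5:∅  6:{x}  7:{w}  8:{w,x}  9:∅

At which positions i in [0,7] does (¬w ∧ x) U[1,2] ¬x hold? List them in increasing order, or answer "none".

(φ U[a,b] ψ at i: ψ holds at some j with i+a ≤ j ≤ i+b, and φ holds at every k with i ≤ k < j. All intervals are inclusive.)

Evaluate at each i in [0,7]:
  i=0: ✗ (lhs fails at k=0 before rhs at j=1)
  i=1: ✗ (no rhs in [2,3])
  i=2: ✗ (lhs fails at k=2 before rhs at j=4)
  i=3: ✓ (rhs at j=4; lhs holds on [3,3])
  i=4: ✗ (lhs fails at k=4 before rhs at j=5)
  i=5: ✗ (lhs fails at k=5 before rhs at j=7)
  i=6: ✓ (rhs at j=7; lhs holds on [6,6])
  i=7: ✗ (lhs fails at k=7 before rhs at j=9)

3, 6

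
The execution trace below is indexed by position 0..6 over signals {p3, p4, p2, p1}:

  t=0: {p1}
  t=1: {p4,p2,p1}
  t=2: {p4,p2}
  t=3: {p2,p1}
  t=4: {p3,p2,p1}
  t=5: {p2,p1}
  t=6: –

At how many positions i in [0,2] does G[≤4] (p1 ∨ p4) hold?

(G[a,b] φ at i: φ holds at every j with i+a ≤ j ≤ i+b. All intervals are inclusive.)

Evaluate at each i in [0,2]:
  i=0: ✓ (all of [0,4])
  i=1: ✓ (all of [1,5])
  i=2: ✗ (fails at j=6)
Positions where it holds: {0, 1} → 2.

2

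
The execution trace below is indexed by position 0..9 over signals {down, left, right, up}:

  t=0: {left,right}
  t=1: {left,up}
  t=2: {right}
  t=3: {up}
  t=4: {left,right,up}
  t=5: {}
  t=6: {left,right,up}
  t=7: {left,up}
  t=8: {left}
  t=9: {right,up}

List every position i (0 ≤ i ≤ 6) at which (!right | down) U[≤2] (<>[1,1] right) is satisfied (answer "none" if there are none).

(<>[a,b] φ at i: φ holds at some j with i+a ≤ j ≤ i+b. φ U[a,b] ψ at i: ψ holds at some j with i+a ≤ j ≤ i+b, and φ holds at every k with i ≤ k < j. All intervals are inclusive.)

Evaluate at each i in [0,6]:
  i=0: ✗ (lhs fails at k=0 before rhs at j=1)
  i=1: ✓ (rhs at j=1)
  i=2: ✗ (lhs fails at k=2 before rhs at j=3)
  i=3: ✓ (rhs at j=3)
  i=4: ✗ (lhs fails at k=4 before rhs at j=5)
  i=5: ✓ (rhs at j=5)
  i=6: ✗ (lhs fails at k=6 before rhs at j=8)

1, 3, 5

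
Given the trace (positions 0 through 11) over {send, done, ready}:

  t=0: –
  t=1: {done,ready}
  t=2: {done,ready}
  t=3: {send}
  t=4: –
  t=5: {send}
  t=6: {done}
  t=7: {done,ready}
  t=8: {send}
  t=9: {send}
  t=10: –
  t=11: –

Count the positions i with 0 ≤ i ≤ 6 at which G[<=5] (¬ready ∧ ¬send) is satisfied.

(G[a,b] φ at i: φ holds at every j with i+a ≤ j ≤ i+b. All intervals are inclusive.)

Evaluate at each i in [0,6]:
  i=0: ✗ (fails at j=1)
  i=1: ✗ (fails at j=1)
  i=2: ✗ (fails at j=2)
  i=3: ✗ (fails at j=3)
  i=4: ✗ (fails at j=5)
  i=5: ✗ (fails at j=5)
  i=6: ✗ (fails at j=7)
Positions where it holds: {} → 0.

0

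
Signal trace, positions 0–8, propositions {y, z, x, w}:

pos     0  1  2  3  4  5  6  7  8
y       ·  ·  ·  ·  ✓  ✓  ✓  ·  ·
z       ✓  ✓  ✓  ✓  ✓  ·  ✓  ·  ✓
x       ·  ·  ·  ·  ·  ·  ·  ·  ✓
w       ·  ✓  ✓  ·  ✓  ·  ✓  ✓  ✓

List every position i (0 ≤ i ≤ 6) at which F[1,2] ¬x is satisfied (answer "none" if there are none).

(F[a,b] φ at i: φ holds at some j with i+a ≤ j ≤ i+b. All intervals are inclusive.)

0, 1, 2, 3, 4, 5, 6

Evaluate at each i in [0,6]:
  i=0: ✓ (witness j=1)
  i=1: ✓ (witness j=2)
  i=2: ✓ (witness j=3)
  i=3: ✓ (witness j=4)
  i=4: ✓ (witness j=5)
  i=5: ✓ (witness j=6)
  i=6: ✓ (witness j=7)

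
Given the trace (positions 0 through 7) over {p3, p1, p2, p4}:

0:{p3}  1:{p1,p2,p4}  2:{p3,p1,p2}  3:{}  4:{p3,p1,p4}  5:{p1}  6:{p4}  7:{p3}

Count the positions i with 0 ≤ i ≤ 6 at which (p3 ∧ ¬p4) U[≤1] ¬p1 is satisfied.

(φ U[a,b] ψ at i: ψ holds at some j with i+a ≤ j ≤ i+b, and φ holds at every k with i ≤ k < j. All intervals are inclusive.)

Evaluate at each i in [0,6]:
  i=0: ✓ (rhs at j=0)
  i=1: ✗ (no rhs in [1,2])
  i=2: ✓ (rhs at j=3; lhs holds on [2,2])
  i=3: ✓ (rhs at j=3)
  i=4: ✗ (no rhs in [4,5])
  i=5: ✗ (lhs fails at k=5 before rhs at j=6)
  i=6: ✓ (rhs at j=6)
Positions where it holds: {0, 2, 3, 6} → 4.

4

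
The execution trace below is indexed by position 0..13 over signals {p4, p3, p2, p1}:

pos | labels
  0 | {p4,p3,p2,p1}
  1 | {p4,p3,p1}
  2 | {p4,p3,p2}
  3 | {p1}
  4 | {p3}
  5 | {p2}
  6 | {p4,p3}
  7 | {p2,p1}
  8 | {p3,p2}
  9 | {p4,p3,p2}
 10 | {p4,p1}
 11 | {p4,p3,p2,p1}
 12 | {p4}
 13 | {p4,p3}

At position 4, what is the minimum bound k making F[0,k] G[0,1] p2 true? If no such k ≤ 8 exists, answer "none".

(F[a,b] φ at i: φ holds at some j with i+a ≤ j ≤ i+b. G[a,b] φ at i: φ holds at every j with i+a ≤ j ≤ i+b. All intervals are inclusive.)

3

Scan j = 4,5,… for G[0,1] p2:
  j=4: fails
  j=5: fails
  j=6: fails
  j=7: holds
First hit at j=7, so smallest k = 7-4 = 3.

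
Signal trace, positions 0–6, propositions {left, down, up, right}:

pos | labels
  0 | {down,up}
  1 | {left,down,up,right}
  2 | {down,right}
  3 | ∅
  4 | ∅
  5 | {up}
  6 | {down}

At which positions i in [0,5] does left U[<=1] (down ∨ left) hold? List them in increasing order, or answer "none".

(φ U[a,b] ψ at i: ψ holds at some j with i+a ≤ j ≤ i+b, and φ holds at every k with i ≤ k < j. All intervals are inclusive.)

0, 1, 2

Evaluate at each i in [0,5]:
  i=0: ✓ (rhs at j=0)
  i=1: ✓ (rhs at j=1)
  i=2: ✓ (rhs at j=2)
  i=3: ✗ (no rhs in [3,4])
  i=4: ✗ (no rhs in [4,5])
  i=5: ✗ (lhs fails at k=5 before rhs at j=6)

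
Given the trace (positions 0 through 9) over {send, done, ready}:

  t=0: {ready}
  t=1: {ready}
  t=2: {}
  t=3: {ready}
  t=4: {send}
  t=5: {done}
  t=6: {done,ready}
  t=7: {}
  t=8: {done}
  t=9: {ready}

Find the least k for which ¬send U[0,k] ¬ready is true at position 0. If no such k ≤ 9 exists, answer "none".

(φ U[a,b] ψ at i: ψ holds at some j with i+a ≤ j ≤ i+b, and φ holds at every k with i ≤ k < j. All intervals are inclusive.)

Need earliest j ≥ 0 with ¬ready, and ¬send at every k in [0,j-1].
  j=0: rhs fails.
  j=1: rhs fails.
  j=2: rhs holds; lhs holds on [0,1]. k = 2.

2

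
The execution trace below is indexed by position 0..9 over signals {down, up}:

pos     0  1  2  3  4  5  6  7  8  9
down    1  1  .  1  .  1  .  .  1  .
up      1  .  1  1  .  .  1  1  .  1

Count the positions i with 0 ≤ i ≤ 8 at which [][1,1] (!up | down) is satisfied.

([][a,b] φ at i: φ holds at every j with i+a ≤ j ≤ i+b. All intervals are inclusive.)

5

Evaluate at each i in [0,8]:
  i=0: ✓ (all of [1,1])
  i=1: ✗ (fails at j=2)
  i=2: ✓ (all of [3,3])
  i=3: ✓ (all of [4,4])
  i=4: ✓ (all of [5,5])
  i=5: ✗ (fails at j=6)
  i=6: ✗ (fails at j=7)
  i=7: ✓ (all of [8,8])
  i=8: ✗ (fails at j=9)
Positions where it holds: {0, 2, 3, 4, 7} → 5.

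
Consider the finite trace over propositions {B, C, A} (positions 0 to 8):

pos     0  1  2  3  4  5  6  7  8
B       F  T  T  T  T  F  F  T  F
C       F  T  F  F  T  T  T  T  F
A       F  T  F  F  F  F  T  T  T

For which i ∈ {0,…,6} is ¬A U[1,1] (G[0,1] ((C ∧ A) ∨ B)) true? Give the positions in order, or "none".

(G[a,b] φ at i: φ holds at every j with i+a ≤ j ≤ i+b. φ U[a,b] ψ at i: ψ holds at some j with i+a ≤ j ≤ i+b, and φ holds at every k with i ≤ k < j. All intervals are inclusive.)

0, 2, 5

Evaluate at each i in [0,6]:
  i=0: ✓ (rhs at j=1; lhs holds on [0,0])
  i=1: ✗ (lhs fails at k=1 before rhs at j=2)
  i=2: ✓ (rhs at j=3; lhs holds on [2,2])
  i=3: ✗ (no rhs in [4,4])
  i=4: ✗ (no rhs in [5,5])
  i=5: ✓ (rhs at j=6; lhs holds on [5,5])
  i=6: ✗ (no rhs in [7,7])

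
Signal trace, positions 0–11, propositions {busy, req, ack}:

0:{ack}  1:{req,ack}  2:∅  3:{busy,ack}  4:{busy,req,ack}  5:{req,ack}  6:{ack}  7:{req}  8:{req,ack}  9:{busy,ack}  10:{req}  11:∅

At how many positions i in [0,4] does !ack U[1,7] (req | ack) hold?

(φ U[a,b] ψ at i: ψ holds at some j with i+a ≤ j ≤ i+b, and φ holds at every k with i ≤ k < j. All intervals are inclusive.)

Evaluate at each i in [0,4]:
  i=0: ✗ (lhs fails at k=0 before rhs at j=1)
  i=1: ✗ (lhs fails at k=1 before rhs at j=3)
  i=2: ✓ (rhs at j=3; lhs holds on [2,2])
  i=3: ✗ (lhs fails at k=3 before rhs at j=4)
  i=4: ✗ (lhs fails at k=4 before rhs at j=5)
Positions where it holds: {2} → 1.

1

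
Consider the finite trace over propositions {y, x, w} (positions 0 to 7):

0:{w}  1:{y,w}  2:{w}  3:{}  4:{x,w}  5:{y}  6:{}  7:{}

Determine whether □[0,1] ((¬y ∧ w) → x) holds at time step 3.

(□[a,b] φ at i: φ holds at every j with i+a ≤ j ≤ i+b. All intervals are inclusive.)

Holds

Check ((¬y ∧ w) → x) at every j in [3,4]:
  j=3: antecedent false → ✓
  j=4: antecedent true; consequent true → ✓
All positions satisfy it → formula holds.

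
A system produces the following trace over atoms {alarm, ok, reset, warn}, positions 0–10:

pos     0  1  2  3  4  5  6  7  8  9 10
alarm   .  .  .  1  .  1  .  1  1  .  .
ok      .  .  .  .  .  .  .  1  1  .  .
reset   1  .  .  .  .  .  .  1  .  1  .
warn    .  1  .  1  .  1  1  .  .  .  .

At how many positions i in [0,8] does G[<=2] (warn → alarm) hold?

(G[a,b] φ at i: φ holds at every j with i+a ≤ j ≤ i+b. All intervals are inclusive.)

Evaluate at each i in [0,8]:
  i=0: ✗ (fails at j=1)
  i=1: ✗ (fails at j=1)
  i=2: ✓ (all of [2,4])
  i=3: ✓ (all of [3,5])
  i=4: ✗ (fails at j=6)
  i=5: ✗ (fails at j=6)
  i=6: ✗ (fails at j=6)
  i=7: ✓ (all of [7,9])
  i=8: ✓ (all of [8,10])
Positions where it holds: {2, 3, 7, 8} → 4.

4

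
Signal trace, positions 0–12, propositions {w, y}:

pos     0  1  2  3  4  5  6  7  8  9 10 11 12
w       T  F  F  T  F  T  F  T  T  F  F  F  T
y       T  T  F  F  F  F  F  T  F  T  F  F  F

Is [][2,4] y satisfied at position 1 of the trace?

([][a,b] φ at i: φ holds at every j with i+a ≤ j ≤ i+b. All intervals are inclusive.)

No

Check y at every j in [3,5]:
  j=3: false
  j=4: false
  j=5: false
Fails at j=3 → formula fails.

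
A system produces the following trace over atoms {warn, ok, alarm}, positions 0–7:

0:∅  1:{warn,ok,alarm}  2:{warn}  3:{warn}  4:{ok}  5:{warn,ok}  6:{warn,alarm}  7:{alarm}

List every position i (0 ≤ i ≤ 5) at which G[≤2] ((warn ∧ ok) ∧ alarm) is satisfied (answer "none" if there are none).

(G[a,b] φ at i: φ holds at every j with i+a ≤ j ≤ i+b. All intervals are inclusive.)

none

Evaluate at each i in [0,5]:
  i=0: ✗ (fails at j=0)
  i=1: ✗ (fails at j=2)
  i=2: ✗ (fails at j=2)
  i=3: ✗ (fails at j=3)
  i=4: ✗ (fails at j=4)
  i=5: ✗ (fails at j=5)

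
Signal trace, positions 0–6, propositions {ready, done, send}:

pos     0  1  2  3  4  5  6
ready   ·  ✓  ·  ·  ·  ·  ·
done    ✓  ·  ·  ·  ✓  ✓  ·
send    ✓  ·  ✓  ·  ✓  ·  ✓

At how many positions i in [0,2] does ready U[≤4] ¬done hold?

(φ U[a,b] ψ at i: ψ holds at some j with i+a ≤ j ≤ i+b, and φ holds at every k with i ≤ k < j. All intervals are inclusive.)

2

Evaluate at each i in [0,2]:
  i=0: ✗ (lhs fails at k=0 before rhs at j=1)
  i=1: ✓ (rhs at j=1)
  i=2: ✓ (rhs at j=2)
Positions where it holds: {1, 2} → 2.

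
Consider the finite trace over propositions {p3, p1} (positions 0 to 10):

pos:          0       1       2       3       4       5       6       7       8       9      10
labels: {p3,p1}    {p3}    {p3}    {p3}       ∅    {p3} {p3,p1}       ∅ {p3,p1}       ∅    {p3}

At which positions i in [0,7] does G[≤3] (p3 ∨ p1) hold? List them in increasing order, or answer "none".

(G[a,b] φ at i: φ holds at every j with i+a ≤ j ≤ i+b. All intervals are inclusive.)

Evaluate at each i in [0,7]:
  i=0: ✓ (all of [0,3])
  i=1: ✗ (fails at j=4)
  i=2: ✗ (fails at j=4)
  i=3: ✗ (fails at j=4)
  i=4: ✗ (fails at j=4)
  i=5: ✗ (fails at j=7)
  i=6: ✗ (fails at j=7)
  i=7: ✗ (fails at j=7)

0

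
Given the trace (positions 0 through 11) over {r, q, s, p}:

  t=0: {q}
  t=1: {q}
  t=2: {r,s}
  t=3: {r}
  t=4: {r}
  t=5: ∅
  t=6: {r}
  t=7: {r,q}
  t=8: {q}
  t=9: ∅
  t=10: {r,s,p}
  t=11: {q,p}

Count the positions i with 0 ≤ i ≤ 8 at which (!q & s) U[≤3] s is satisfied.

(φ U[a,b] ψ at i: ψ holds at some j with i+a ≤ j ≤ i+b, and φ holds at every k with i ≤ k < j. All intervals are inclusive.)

1

Evaluate at each i in [0,8]:
  i=0: ✗ (lhs fails at k=0 before rhs at j=2)
  i=1: ✗ (lhs fails at k=1 before rhs at j=2)
  i=2: ✓ (rhs at j=2)
  i=3: ✗ (no rhs in [3,6])
  i=4: ✗ (no rhs in [4,7])
  i=5: ✗ (no rhs in [5,8])
  i=6: ✗ (no rhs in [6,9])
  i=7: ✗ (lhs fails at k=7 before rhs at j=10)
  i=8: ✗ (lhs fails at k=8 before rhs at j=10)
Positions where it holds: {2} → 1.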